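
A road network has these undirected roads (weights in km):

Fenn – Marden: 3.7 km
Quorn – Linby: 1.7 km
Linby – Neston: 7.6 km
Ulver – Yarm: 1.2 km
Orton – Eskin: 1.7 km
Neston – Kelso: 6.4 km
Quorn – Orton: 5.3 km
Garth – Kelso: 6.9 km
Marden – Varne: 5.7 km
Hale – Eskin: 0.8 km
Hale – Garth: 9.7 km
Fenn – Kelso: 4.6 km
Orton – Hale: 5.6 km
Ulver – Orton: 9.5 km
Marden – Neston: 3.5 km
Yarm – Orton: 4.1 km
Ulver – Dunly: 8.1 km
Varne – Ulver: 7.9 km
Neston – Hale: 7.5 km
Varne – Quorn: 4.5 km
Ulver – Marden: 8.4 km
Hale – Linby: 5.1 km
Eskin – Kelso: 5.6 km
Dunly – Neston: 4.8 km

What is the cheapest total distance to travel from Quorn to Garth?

16.5 km

Shortest distances from Quorn:
Quorn: 0
Linby: 1.7  (via Quorn)
Varne: 4.5  (via Quorn)
Orton: 5.3  (via Quorn)
Hale: 6.8  (via Linby)
Eskin: 7  (via Orton)
Neston: 9.3  (via Linby)
Yarm: 9.4  (via Orton)
Marden: 10.2  (via Varne)
Ulver: 10.6  (via Yarm)
Kelso: 12.6  (via Eskin)
Fenn: 13.9  (via Marden)
Dunly: 14.1  (via Neston)
Garth: 16.5  (via Hale)
Shortest route: Quorn–Linby–Hale–Garth = 16.5 km.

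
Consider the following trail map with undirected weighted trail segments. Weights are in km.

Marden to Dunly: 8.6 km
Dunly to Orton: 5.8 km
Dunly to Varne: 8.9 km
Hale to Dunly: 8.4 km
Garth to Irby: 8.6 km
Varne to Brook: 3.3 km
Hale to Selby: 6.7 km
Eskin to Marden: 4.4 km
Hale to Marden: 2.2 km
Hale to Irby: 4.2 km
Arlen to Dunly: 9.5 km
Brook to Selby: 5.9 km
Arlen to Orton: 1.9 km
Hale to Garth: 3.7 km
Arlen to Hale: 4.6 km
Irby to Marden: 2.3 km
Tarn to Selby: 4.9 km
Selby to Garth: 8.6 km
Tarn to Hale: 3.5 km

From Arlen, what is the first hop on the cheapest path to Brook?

Hale

Enumerating some paths:
Arlen → Hale → Selby → Brook: 4.6+6.7+5.9 = 17.2
Arlen → Orton → Dunly → Varne → Brook: 1.9+5.8+8.9+3.3 = 19.9
Arlen → Hale → Tarn → Selby → Brook: 4.6+3.5+4.9+5.9 = 18.9
The minimum is 17.2 km via Arlen → Hale → Selby → Brook.
So from Arlen the first move is to Hale.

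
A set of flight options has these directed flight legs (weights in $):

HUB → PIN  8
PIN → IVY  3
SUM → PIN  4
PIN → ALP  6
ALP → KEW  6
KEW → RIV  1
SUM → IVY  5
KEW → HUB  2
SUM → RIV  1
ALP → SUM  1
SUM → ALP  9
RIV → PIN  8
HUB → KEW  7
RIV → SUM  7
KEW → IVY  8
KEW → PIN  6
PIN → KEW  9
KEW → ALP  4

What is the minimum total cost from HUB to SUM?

$12

Shortest distances from HUB:
HUB: 0
KEW: 7  (via HUB)
PIN: 8  (via HUB)
RIV: 8  (via KEW)
IVY: 11  (via PIN)
ALP: 11  (via KEW)
SUM: 12  (via ALP)
Shortest route: HUB → KEW → ALP → SUM = $12.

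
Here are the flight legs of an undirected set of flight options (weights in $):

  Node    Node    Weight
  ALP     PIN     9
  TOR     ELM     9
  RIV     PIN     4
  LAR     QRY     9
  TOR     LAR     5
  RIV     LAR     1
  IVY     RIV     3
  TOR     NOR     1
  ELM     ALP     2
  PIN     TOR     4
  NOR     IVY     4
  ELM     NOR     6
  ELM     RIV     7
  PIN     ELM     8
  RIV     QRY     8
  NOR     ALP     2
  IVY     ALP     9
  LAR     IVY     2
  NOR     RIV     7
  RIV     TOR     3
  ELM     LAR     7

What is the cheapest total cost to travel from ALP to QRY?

Candidate routes:
ALP - NOR - TOR - RIV - LAR - QRY: 2+1+3+1+9 = 16
ALP - NOR - TOR - RIV - QRY: 2+1+3+8 = 14
The minimum is $14 via ALP - NOR - TOR - RIV - QRY.

$14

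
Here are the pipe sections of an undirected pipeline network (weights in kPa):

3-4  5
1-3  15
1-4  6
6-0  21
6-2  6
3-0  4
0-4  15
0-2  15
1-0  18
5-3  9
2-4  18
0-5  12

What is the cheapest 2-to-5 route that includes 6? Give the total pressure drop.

39 kPa

Best 2 to 6: 2–6 costing 6
Shortest 6→5: 6–0–5 = 33
Total via 6: 6 + 33 = 39 kPa.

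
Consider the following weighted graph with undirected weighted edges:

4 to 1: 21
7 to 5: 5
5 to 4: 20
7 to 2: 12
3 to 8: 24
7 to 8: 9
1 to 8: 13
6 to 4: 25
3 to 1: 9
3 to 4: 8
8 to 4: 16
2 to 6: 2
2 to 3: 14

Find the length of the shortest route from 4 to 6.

Candidate routes:
4 - 3 - 2 - 6: 8+14+2 = 24
4 - 6: 25 = 25
The minimum is 24 via 4 - 3 - 2 - 6.

24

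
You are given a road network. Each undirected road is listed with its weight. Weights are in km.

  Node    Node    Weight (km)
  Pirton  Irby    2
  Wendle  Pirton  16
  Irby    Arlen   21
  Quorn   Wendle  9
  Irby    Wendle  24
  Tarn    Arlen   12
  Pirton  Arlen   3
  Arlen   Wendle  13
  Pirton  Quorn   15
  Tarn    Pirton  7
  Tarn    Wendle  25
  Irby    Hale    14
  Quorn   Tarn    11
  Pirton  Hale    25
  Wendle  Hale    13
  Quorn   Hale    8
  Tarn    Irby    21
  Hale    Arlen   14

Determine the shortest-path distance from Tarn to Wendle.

20 km

Enumerating some paths:
Tarn → Pirton → Wendle: 7+16 = 23
Tarn → Quorn → Wendle: 11+9 = 20
Cheapest is Tarn → Quorn → Wendle at 20 km.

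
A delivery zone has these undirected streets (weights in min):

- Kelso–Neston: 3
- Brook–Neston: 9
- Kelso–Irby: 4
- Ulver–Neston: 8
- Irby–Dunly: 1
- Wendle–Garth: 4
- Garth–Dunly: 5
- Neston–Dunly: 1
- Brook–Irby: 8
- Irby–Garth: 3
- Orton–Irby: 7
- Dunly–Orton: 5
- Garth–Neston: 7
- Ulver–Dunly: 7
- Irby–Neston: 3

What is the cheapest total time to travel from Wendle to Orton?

13 min

Compare a few routes:
Wendle → Garth → Irby → Dunly → Orton: 4+3+1+5 = 13
Wendle → Garth → Dunly → Orton: 4+5+5 = 14
Cheapest is Wendle → Garth → Irby → Dunly → Orton at 13 min.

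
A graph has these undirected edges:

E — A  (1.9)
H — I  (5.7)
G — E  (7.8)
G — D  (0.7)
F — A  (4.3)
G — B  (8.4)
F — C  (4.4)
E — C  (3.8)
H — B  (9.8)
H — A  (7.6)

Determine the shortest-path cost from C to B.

Running Dijkstra from C:
C: 0
E: 3.8  (via C)
F: 4.4  (via C)
A: 5.7  (via E)
G: 11.6  (via E)
D: 12.3  (via G)
H: 13.3  (via A)
I: 19  (via H)
B: 20  (via G)
Shortest route: C–E–G–B = 20.

20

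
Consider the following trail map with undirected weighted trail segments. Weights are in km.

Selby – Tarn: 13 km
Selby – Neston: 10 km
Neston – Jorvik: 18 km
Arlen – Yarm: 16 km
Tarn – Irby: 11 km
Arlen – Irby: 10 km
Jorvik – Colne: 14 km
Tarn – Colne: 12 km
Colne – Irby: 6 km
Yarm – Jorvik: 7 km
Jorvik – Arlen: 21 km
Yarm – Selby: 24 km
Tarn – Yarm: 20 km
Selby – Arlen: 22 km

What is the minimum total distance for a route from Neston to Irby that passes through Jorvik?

38 km

Shortest Neston→Jorvik: Neston → Jorvik = 18
Shortest Jorvik→Irby: Jorvik → Colne → Irby = 20
Total via Jorvik: 18 + 20 = 38 km.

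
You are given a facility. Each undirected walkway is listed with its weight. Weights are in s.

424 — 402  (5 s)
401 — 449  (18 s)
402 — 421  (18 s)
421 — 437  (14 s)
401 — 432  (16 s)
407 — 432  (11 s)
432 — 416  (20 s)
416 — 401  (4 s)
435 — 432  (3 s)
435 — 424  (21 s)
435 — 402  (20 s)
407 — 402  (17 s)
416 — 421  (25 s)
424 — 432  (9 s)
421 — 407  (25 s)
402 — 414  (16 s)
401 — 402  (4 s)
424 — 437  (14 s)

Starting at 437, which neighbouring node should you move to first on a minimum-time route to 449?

Enumerating some paths:
437 - 424 - 402 - 401 - 449: 14+5+4+18 = 41
437 - 421 - 402 - 401 - 449: 14+18+4+18 = 54
The minimum is 41 s via 437 - 424 - 402 - 401 - 449.
So from 437 the first move is to 424.

424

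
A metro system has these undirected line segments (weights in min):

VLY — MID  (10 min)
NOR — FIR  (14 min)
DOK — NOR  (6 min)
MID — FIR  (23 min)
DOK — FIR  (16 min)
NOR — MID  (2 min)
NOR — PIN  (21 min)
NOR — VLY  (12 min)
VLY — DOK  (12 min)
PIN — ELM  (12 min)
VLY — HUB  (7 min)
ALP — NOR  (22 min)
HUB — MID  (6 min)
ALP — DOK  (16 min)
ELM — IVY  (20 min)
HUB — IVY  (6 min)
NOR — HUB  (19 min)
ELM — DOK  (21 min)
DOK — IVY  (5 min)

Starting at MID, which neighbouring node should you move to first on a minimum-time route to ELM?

NOR

Compare a few routes:
MID - NOR - DOK - ELM: 2+6+21 = 29
MID - HUB - IVY - ELM: 6+6+20 = 32
The minimum is 29 min via MID - NOR - DOK - ELM.
So from MID the first move is to NOR.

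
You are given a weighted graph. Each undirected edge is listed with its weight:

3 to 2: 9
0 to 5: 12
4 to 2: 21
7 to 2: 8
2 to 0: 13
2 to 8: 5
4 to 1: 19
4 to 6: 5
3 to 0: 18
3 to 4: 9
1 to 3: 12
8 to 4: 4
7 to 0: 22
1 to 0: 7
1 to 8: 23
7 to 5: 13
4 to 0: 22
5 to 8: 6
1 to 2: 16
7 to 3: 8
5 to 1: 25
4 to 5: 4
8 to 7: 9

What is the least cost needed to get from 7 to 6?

18

Shortest distances from 7:
7: 0
2: 8  (via 7)
3: 8  (via 7)
8: 9  (via 7)
4: 13  (via 8)
5: 13  (via 7)
6: 18  (via 4)
Shortest route: 7–8–4–6 = 18.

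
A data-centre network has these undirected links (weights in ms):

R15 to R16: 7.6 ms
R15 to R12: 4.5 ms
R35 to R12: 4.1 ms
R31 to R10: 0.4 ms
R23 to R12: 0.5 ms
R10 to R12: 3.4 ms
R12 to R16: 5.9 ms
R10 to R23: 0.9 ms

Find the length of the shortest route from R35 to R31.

5.9 ms

Settle nodes by increasing distance from R35:
R35: 0
R12: 4.1  (via R35)
R23: 4.6  (via R12)
R10: 5.5  (via R23)
R31: 5.9  (via R10)
Shortest route: R35 → R12 → R23 → R10 → R31 = 5.9 ms.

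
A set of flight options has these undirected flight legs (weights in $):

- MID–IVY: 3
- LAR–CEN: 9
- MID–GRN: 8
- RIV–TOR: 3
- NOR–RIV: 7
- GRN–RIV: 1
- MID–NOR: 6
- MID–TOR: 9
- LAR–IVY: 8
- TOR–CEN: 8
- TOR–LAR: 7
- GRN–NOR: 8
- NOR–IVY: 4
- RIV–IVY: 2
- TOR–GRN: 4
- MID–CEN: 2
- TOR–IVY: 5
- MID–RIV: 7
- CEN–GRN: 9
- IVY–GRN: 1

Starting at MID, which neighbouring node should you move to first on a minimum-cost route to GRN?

IVY

Compare a few routes:
MID → RIV → GRN: 7+1 = 8
MID → IVY → GRN: 3+1 = 4
MID → IVY → RIV → GRN: 3+2+1 = 6
MID → GRN: 8 = 8
Cheapest is MID → IVY → GRN at $4.
So from MID the first move is to IVY.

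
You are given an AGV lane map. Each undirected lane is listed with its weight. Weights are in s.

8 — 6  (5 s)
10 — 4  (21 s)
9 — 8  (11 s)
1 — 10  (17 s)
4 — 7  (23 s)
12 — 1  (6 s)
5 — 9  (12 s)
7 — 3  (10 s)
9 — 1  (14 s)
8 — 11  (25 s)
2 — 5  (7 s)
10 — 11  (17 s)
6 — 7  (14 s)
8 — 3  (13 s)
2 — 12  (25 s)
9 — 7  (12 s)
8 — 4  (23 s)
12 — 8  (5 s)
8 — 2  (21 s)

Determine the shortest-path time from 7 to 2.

31 s

Candidate routes:
7–9–5–2: 12+12+7 = 31
7–6–8–2: 14+5+21 = 40
Cheapest is 7–9–5–2 at 31 s.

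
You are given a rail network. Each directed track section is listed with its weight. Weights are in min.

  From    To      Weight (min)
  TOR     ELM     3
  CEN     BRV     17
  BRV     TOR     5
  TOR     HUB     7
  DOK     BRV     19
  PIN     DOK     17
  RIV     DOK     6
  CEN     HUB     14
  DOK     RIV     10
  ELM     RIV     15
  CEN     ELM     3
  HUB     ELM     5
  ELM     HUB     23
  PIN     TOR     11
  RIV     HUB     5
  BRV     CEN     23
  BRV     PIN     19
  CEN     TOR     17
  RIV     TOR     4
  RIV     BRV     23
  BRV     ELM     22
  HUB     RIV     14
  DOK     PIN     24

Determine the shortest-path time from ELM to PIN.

Running Dijkstra from ELM:
ELM: 0
RIV: 15  (via ELM)
TOR: 19  (via RIV)
HUB: 20  (via RIV)
DOK: 21  (via RIV)
BRV: 38  (via RIV)
PIN: 45  (via DOK)
Shortest route: ELM–RIV–DOK–PIN = 45 min.

45 min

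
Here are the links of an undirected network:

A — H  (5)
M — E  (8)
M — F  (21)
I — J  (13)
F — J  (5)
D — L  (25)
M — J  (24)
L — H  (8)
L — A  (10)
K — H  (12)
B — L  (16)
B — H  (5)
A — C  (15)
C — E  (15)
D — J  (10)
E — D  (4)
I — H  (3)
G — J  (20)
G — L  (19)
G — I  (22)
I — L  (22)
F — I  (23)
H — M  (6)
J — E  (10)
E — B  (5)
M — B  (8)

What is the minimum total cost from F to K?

Shortest distances from F:
F: 0
J: 5  (via F)
D: 15  (via J)
E: 15  (via J)
I: 18  (via J)
B: 20  (via E)
H: 21  (via I)
M: 21  (via F)
G: 25  (via J)
A: 26  (via H)
L: 29  (via H)
C: 30  (via E)
K: 33  (via H)
Shortest route: F–J–I–H–K = 33.

33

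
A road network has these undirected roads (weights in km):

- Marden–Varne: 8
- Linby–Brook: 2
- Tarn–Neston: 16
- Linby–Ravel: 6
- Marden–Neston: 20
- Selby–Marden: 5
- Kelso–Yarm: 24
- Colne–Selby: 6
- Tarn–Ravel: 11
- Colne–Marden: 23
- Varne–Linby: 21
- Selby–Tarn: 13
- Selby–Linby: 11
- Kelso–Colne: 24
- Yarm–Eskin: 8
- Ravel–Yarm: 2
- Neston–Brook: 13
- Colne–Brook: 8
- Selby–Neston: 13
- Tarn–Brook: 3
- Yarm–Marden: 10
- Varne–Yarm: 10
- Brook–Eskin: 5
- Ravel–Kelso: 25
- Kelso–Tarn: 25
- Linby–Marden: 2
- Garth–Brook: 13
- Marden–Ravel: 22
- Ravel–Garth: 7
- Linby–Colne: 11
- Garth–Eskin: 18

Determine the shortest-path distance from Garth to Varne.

19 km

Running Dijkstra from Garth:
Garth: 0
Ravel: 7  (via Garth)
Yarm: 9  (via Ravel)
Brook: 13  (via Garth)
Linby: 13  (via Ravel)
Marden: 15  (via Linby)
Tarn: 16  (via Brook)
Eskin: 17  (via Yarm)
Varne: 19  (via Yarm)
Shortest route: Garth–Ravel–Yarm–Varne = 19 km.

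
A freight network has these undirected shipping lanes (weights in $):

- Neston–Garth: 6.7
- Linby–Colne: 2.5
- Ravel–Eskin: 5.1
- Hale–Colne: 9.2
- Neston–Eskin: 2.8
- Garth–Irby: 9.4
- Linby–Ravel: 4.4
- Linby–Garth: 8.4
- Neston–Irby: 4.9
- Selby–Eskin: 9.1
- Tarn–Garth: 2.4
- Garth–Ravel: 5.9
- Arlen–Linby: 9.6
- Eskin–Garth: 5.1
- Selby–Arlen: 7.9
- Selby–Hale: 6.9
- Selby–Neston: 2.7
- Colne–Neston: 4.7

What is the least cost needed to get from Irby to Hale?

Candidate routes:
Irby–Neston–Selby–Hale: 4.9+2.7+6.9 = 14.5
Irby–Neston–Colne–Hale: 4.9+4.7+9.2 = 18.8
Irby–Neston–Eskin–Selby–Hale: 4.9+2.8+9.1+6.9 = 23.7
The minimum is $14.5 via Irby–Neston–Selby–Hale.

$14.5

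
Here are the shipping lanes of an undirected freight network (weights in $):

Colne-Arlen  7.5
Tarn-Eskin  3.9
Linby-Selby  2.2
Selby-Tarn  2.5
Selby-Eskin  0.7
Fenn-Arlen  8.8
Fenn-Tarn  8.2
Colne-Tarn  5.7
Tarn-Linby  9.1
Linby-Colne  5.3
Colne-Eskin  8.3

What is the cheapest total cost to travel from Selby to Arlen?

$15

Settle nodes by increasing distance from Selby:
Selby: 0
Eskin: 0.7  (via Selby)
Linby: 2.2  (via Selby)
Tarn: 2.5  (via Selby)
Colne: 7.5  (via Linby)
Fenn: 10.7  (via Tarn)
Arlen: 15  (via Colne)
Shortest route: Selby–Linby–Colne–Arlen = $15.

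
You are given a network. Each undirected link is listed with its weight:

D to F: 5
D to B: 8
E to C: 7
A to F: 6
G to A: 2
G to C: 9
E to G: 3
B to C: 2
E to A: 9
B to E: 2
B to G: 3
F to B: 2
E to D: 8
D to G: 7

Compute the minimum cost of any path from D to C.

Shortest distances from D:
D: 0
F: 5  (via D)
B: 7  (via F)
G: 7  (via D)
E: 8  (via D)
A: 9  (via G)
C: 9  (via B)
Shortest route: D → F → B → C = 9.

9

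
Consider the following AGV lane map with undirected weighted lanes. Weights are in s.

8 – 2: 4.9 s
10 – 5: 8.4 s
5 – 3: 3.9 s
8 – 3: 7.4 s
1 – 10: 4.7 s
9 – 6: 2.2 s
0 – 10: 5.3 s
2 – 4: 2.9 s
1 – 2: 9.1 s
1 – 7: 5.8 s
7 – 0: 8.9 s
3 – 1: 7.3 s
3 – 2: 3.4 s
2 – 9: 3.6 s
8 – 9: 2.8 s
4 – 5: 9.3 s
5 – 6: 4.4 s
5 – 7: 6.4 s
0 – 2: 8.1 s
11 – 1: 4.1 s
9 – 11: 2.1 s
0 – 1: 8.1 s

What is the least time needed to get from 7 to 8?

14.8 s

Shortest distances from 7:
7: 0
1: 5.8  (via 7)
5: 6.4  (via 7)
0: 8.9  (via 7)
11: 9.9  (via 1)
3: 10.3  (via 5)
10: 10.5  (via 1)
6: 10.8  (via 5)
9: 12  (via 11)
2: 13.7  (via 3)
8: 14.8  (via 9)
Shortest route: 7 → 1 → 11 → 9 → 8 = 14.8 s.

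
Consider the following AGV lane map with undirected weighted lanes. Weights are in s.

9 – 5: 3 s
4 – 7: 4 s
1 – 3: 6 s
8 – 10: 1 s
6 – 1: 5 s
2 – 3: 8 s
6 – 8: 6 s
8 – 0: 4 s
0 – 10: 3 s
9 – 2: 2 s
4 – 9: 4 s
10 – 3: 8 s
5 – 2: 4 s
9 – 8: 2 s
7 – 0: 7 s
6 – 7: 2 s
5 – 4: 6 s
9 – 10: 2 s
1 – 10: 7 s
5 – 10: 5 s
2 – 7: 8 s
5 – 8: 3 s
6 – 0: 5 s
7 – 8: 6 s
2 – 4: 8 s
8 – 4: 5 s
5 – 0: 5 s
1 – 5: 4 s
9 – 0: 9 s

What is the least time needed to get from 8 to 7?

6 s

Enumerating some paths:
8–6–7: 6+2 = 8
8–7: 6 = 6
The minimum is 6 s via 8–7.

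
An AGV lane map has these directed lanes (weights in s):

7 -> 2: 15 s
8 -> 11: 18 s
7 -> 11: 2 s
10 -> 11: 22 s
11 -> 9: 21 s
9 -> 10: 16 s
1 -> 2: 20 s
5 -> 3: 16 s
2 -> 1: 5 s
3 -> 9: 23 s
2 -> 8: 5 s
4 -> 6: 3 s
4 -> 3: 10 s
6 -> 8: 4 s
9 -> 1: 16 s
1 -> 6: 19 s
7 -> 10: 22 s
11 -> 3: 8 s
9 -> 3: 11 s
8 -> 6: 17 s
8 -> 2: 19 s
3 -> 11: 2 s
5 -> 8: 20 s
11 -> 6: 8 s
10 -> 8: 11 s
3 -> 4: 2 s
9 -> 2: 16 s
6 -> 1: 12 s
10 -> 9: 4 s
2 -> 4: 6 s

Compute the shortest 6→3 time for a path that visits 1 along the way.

Best 6 to 1: 6 → 1 costing 12
Shortest 1→3: 1 → 2 → 4 → 3 = 36
Total via 1: 12 + 36 = 48 s.

48 s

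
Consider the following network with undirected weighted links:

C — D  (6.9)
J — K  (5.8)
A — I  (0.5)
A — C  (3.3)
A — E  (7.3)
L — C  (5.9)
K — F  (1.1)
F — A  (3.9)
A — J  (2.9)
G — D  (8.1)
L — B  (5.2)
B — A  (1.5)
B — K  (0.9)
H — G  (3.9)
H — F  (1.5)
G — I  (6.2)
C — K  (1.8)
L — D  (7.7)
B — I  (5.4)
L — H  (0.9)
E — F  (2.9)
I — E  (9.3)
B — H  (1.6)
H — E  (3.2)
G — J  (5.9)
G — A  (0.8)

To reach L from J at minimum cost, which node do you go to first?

A

Enumerating some paths:
J–A–G–H–L: 2.9+0.8+3.9+0.9 = 8.5
J–A–B–H–L: 2.9+1.5+1.6+0.9 = 6.9
J–A–F–H–L: 2.9+3.9+1.5+0.9 = 9.2
J–A–B–K–F–H–L: 2.9+1.5+0.9+1.1+1.5+0.9 = 8.8
Cheapest is J–A–B–H–L at 6.9.
So from J the first move is to A.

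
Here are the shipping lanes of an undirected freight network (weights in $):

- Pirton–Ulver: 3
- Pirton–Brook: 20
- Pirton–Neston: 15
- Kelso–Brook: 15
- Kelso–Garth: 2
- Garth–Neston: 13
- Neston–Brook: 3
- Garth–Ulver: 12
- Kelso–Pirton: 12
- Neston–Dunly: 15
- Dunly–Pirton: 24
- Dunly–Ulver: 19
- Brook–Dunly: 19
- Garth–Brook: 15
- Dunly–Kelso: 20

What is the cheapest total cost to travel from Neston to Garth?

Compare a few routes:
Neston → Brook → Garth: 3+15 = 18
Neston → Garth: 13 = 13
Cheapest is Neston → Garth at $13.

$13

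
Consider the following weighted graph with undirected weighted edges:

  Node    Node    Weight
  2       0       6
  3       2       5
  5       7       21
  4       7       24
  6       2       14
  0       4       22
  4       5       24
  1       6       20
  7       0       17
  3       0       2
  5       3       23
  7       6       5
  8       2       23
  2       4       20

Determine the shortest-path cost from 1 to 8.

57

Running Dijkstra from 1:
1: 0
6: 20  (via 1)
7: 25  (via 6)
2: 34  (via 6)
3: 39  (via 2)
0: 40  (via 2)
5: 46  (via 7)
4: 49  (via 7)
8: 57  (via 2)
Shortest route: 1 → 6 → 2 → 8 = 57.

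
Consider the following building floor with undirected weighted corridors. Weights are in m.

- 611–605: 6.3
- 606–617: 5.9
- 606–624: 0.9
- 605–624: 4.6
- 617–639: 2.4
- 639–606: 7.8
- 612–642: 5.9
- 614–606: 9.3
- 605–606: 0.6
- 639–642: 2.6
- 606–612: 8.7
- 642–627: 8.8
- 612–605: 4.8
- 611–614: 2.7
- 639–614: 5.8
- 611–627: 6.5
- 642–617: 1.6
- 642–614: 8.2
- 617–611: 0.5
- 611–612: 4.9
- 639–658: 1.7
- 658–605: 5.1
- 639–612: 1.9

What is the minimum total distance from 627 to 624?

13.8 m

Shortest distances from 627:
627: 0
611: 6.5  (via 627)
617: 7  (via 611)
642: 8.6  (via 617)
614: 9.2  (via 611)
639: 9.4  (via 617)
658: 11.1  (via 639)
612: 11.3  (via 639)
605: 12.8  (via 611)
606: 12.9  (via 617)
624: 13.8  (via 606)
Shortest route: 627 → 611 → 617 → 606 → 624 = 13.8 m.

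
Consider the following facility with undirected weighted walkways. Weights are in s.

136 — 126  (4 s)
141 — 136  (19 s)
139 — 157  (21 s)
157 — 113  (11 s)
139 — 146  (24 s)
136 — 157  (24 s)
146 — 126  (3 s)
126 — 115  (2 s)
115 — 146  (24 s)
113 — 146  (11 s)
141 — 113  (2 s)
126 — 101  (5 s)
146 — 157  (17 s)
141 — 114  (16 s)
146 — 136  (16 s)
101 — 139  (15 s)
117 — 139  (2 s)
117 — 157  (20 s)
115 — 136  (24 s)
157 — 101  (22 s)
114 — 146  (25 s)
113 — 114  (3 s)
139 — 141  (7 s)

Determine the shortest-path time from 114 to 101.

Shortest distances from 114:
114: 0
113: 3  (via 114)
141: 5  (via 113)
139: 12  (via 141)
157: 14  (via 113)
146: 14  (via 113)
117: 14  (via 139)
126: 17  (via 146)
115: 19  (via 126)
136: 21  (via 126)
101: 22  (via 126)
Shortest route: 114–113–146–126–101 = 22 s.

22 s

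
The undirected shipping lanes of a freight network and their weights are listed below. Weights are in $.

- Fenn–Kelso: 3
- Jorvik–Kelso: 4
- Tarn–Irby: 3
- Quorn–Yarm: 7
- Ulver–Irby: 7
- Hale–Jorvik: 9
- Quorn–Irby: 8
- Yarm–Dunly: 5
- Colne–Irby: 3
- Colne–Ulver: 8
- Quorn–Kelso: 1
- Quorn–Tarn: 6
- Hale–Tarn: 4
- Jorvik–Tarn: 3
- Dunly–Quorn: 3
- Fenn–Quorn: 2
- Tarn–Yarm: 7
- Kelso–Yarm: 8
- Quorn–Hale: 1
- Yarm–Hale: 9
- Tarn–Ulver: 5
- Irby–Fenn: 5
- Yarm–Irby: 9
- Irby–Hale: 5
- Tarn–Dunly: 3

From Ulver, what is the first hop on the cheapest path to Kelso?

Tarn

Candidate routes:
Ulver - Tarn - Dunly - Quorn - Kelso: 5+3+3+1 = 12
Ulver - Tarn - Hale - Quorn - Kelso: 5+4+1+1 = 11
Ulver - Tarn - Jorvik - Kelso: 5+3+4 = 12
Ulver - Tarn - Quorn - Kelso: 5+6+1 = 12
Cheapest is Ulver - Tarn - Hale - Quorn - Kelso at $11.
So from Ulver the first move is to Tarn.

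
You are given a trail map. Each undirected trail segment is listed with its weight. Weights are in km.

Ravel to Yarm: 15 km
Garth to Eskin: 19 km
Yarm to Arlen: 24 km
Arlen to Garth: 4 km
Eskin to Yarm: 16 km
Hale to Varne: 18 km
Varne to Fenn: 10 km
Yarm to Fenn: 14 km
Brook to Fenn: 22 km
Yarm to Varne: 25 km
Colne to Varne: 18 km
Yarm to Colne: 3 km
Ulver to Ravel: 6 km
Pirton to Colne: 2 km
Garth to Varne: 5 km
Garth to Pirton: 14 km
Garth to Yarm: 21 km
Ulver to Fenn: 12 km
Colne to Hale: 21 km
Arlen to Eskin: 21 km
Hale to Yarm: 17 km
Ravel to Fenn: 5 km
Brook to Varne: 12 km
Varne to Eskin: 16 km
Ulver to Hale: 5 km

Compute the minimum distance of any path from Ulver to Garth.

26 km

Shortest distances from Ulver:
Ulver: 0
Hale: 5  (via Ulver)
Ravel: 6  (via Ulver)
Fenn: 11  (via Ravel)
Varne: 21  (via Fenn)
Yarm: 21  (via Ravel)
Colne: 24  (via Yarm)
Garth: 26  (via Varne)
Shortest route: Ulver → Ravel → Fenn → Varne → Garth = 26 km.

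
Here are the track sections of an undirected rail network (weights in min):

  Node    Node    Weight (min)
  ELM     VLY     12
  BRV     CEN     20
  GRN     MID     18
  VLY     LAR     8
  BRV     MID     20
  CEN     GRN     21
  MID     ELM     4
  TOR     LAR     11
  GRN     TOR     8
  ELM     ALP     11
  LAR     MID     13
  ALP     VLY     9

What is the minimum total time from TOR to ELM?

Candidate routes:
TOR–GRN–MID–ELM: 8+18+4 = 30
TOR–LAR–VLY–ALP–ELM: 11+8+9+11 = 39
TOR–LAR–VLY–ELM: 11+8+12 = 31
TOR–LAR–MID–ELM: 11+13+4 = 28
The minimum is 28 min via TOR–LAR–MID–ELM.

28 min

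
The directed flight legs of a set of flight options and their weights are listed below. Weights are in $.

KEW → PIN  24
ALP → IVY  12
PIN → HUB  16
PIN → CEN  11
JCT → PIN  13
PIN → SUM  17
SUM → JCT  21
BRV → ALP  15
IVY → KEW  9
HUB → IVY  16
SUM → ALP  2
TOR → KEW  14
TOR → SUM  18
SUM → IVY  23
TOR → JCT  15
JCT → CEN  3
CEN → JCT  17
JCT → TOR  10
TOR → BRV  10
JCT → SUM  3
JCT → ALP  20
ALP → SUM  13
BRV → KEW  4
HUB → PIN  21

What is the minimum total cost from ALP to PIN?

$45

Candidate routes:
ALP → SUM → IVY → KEW → PIN: 13+23+9+24 = 69
ALP → IVY → KEW → PIN: 12+9+24 = 45
ALP → SUM → JCT → PIN: 13+21+13 = 47
ALP → SUM → JCT → TOR → BRV → KEW → PIN: 13+21+10+10+4+24 = 82
The minimum is $45 via ALP → IVY → KEW → PIN.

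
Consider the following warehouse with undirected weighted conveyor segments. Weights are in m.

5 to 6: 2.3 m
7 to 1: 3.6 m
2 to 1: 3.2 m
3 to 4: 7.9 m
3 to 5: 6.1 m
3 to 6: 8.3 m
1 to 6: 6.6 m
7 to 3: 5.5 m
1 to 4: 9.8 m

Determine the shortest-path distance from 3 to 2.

12.3 m

Running Dijkstra from 3:
3: 0
7: 5.5  (via 3)
5: 6.1  (via 3)
4: 7.9  (via 3)
6: 8.3  (via 3)
1: 9.1  (via 7)
2: 12.3  (via 1)
Shortest route: 3 → 7 → 1 → 2 = 12.3 m.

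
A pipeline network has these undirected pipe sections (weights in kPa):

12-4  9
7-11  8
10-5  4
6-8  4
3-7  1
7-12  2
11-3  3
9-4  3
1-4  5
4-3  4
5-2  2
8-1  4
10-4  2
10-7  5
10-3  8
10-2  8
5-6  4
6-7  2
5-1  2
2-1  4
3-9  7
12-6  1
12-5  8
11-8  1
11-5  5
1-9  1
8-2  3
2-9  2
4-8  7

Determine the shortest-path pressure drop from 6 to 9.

7 kPa

Candidate routes:
6–8–1–9: 4+4+1 = 9
6–5–1–9: 4+2+1 = 7
6–5–2–9: 4+2+2 = 8
The minimum is 7 kPa via 6–5–1–9.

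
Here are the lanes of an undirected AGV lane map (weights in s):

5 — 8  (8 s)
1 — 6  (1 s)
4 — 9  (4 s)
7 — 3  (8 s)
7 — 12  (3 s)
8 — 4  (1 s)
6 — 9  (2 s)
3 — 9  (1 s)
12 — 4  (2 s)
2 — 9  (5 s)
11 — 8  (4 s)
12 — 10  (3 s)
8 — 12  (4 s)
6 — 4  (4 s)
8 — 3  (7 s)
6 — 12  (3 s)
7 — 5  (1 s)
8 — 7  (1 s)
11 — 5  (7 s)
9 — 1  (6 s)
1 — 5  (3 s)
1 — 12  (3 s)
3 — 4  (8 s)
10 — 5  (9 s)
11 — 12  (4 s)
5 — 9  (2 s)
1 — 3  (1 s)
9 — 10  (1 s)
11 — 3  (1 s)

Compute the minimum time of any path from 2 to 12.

Compare a few routes:
2–9–6–12: 5+2+3 = 10
2–9–3–1–12: 5+1+1+3 = 10
2–9–10–12: 5+1+3 = 9
2–9–4–12: 5+4+2 = 11
The minimum is 9 s via 2–9–10–12.

9 s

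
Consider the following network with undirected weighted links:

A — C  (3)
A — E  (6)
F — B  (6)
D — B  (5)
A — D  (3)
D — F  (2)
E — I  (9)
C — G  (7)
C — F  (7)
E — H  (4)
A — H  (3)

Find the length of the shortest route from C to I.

Candidate routes:
C - A - E - I: 3+6+9 = 18
C - A - H - E - I: 3+3+4+9 = 19
The minimum is 18 via C - A - E - I.

18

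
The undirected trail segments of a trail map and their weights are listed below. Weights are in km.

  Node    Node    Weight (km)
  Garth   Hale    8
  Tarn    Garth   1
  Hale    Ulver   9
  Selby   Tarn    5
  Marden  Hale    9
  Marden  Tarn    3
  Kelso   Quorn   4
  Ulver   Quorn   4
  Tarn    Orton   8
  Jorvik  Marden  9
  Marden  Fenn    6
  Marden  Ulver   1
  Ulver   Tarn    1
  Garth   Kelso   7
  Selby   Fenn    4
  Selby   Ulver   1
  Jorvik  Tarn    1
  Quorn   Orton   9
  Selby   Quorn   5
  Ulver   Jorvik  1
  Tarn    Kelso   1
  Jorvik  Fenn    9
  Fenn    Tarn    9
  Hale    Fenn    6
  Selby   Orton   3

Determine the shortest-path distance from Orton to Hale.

Compare a few routes:
Orton–Selby–Ulver–Marden–Hale: 3+1+1+9 = 14
Orton–Selby–Ulver–Hale: 3+1+9 = 13
The minimum is 13 km via Orton–Selby–Ulver–Hale.

13 km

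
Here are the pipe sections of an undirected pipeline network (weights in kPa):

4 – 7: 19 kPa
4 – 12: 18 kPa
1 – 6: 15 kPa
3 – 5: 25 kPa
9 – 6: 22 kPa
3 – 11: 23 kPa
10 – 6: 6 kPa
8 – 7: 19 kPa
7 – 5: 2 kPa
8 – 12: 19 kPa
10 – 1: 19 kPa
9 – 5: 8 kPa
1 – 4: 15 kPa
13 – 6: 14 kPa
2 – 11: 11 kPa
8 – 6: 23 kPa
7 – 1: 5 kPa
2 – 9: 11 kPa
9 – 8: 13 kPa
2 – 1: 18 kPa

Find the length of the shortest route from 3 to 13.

Shortest distances from 3:
3: 0
11: 23  (via 3)
5: 25  (via 3)
7: 27  (via 5)
1: 32  (via 7)
9: 33  (via 5)
2: 34  (via 11)
4: 46  (via 7)
8: 46  (via 7)
6: 47  (via 1)
10: 51  (via 1)
13: 61  (via 6)
Shortest route: 3–5–7–1–6–13 = 61 kPa.

61 kPa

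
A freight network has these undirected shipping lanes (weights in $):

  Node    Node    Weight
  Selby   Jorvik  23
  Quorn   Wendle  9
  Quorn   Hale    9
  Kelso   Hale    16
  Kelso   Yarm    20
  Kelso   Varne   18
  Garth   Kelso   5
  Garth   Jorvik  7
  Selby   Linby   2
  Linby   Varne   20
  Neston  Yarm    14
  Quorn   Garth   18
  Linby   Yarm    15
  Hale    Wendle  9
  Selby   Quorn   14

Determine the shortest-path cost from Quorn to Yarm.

$31

Compare a few routes:
Quorn - Wendle - Hale - Kelso - Yarm: 9+9+16+20 = 54
Quorn - Selby - Linby - Yarm: 14+2+15 = 31
Quorn - Garth - Kelso - Yarm: 18+5+20 = 43
Quorn - Hale - Kelso - Yarm: 9+16+20 = 45
Cheapest is Quorn - Selby - Linby - Yarm at $31.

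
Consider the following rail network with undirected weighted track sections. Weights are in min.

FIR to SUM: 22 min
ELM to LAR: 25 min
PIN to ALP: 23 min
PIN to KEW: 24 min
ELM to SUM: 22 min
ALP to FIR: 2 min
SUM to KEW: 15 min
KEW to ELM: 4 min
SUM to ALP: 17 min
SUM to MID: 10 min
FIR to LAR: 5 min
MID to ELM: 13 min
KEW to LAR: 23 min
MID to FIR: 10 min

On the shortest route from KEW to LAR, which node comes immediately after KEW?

LAR

Compare a few routes:
KEW–ELM–LAR: 4+25 = 29
KEW–LAR: 23 = 23
KEW–SUM–ALP–FIR–LAR: 15+17+2+5 = 39
KEW–ELM–MID–FIR–LAR: 4+13+10+5 = 32
Cheapest is KEW–LAR at 23 min.
So from KEW the first move is to LAR.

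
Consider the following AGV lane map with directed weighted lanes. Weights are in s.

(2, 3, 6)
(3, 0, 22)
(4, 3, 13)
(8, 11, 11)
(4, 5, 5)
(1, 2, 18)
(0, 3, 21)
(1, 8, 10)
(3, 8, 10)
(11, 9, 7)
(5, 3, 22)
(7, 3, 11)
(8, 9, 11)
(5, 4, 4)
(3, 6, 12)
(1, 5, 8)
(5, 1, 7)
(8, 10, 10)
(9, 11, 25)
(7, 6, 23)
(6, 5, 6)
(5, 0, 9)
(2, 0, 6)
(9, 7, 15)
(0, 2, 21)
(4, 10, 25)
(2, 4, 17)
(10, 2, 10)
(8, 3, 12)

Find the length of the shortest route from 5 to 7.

43 s

Shortest distances from 5:
5: 0
4: 4  (via 5)
1: 7  (via 5)
0: 9  (via 5)
3: 17  (via 4)
8: 17  (via 1)
2: 25  (via 1)
10: 27  (via 8)
9: 28  (via 8)
11: 28  (via 8)
6: 29  (via 3)
7: 43  (via 9)
Shortest route: 5 → 1 → 8 → 9 → 7 = 43 s.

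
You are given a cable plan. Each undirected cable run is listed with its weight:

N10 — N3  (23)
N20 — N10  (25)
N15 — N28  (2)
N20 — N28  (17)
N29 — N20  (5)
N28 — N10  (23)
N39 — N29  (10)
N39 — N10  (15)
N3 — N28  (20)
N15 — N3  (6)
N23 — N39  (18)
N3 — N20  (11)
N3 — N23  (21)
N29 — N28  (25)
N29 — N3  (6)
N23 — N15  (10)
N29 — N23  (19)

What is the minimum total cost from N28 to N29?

Running Dijkstra from N28:
N28: 0
N15: 2  (via N28)
N3: 8  (via N15)
N23: 12  (via N15)
N29: 14  (via N3)
Shortest route: N28–N15–N3–N29 = 14.

14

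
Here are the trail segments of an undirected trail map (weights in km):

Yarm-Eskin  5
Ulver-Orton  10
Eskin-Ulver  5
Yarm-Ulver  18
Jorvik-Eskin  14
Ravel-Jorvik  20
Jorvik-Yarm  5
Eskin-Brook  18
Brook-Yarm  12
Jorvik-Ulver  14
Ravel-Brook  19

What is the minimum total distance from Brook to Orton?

32 km

Settle nodes by increasing distance from Brook:
Brook: 0
Yarm: 12  (via Brook)
Jorvik: 17  (via Yarm)
Eskin: 17  (via Yarm)
Ravel: 19  (via Brook)
Ulver: 22  (via Eskin)
Orton: 32  (via Ulver)
Shortest route: Brook–Yarm–Eskin–Ulver–Orton = 32 km.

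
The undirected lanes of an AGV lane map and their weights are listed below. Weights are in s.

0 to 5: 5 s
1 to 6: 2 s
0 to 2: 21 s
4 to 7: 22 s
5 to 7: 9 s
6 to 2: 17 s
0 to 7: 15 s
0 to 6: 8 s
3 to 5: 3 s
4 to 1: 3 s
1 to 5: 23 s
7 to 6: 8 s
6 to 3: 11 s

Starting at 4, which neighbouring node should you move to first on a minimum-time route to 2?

1

Compare a few routes:
4–1–6–2: 3+2+17 = 22
4–1–6–3–5–0–2: 3+2+11+3+5+21 = 45
4–1–6–0–2: 3+2+8+21 = 34
The minimum is 22 s via 4–1–6–2.
So from 4 the first move is to 1.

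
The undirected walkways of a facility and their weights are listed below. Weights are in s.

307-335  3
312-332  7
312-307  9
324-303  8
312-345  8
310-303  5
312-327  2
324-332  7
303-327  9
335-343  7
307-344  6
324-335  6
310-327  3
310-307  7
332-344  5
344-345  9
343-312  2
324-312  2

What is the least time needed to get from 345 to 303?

18 s

Shortest distances from 345:
345: 0
312: 8  (via 345)
344: 9  (via 345)
324: 10  (via 312)
343: 10  (via 312)
327: 10  (via 312)
310: 13  (via 327)
332: 14  (via 344)
307: 15  (via 344)
335: 16  (via 324)
303: 18  (via 324)
Shortest route: 345 → 312 → 324 → 303 = 18 s.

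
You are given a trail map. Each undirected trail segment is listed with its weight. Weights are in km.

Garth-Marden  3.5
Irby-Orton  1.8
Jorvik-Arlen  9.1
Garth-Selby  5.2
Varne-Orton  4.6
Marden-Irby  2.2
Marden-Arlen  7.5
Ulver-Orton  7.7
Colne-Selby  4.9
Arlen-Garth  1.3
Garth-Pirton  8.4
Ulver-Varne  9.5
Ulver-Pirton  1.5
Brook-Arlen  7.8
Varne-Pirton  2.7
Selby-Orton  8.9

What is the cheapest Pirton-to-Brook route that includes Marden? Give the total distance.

23.9 km

Best Pirton to Marden: Pirton–Varne–Orton–Irby–Marden costing 11.3
Shortest Marden→Brook: Marden–Garth–Arlen–Brook = 12.6
Total via Marden: 11.3 + 12.6 = 23.9 km.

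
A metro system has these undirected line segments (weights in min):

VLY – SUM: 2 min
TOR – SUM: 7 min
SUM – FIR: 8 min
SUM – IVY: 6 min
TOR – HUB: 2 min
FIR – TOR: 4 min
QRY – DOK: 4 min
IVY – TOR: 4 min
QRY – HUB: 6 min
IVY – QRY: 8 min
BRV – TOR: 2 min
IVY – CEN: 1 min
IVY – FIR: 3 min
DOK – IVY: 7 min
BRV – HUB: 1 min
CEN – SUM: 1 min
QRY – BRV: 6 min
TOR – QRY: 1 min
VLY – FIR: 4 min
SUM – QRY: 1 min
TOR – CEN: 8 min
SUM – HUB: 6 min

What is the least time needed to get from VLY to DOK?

Settle nodes by increasing distance from VLY:
VLY: 0
SUM: 2  (via VLY)
CEN: 3  (via SUM)
QRY: 3  (via SUM)
IVY: 4  (via CEN)
TOR: 4  (via QRY)
FIR: 4  (via VLY)
HUB: 6  (via TOR)
BRV: 6  (via TOR)
DOK: 7  (via QRY)
Shortest route: VLY → SUM → QRY → DOK = 7 min.

7 min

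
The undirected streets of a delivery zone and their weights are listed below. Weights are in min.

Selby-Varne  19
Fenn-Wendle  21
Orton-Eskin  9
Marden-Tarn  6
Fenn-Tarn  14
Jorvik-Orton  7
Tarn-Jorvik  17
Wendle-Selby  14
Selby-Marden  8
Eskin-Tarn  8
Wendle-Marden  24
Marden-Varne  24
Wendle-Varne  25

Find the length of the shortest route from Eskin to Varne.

38 min

Compare a few routes:
Eskin - Tarn - Marden - Varne: 8+6+24 = 38
Eskin - Tarn - Marden - Selby - Wendle - Varne: 8+6+8+14+25 = 61
Eskin - Tarn - Marden - Selby - Varne: 8+6+8+19 = 41
The minimum is 38 min via Eskin - Tarn - Marden - Varne.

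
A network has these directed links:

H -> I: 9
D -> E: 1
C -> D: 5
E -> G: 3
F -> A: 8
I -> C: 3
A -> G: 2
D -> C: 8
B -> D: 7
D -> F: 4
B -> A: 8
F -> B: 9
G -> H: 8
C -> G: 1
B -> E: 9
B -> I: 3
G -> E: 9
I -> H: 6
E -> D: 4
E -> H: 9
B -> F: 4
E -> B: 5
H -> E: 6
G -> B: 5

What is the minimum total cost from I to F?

Compare a few routes:
I → C → D → F: 3+5+4 = 12
I → C → G → B → F: 3+1+5+4 = 13
I → C → G → B → D → F: 3+1+5+7+4 = 20
I → C → D → E → B → F: 3+5+1+5+4 = 18
The minimum is 12 via I → C → D → F.

12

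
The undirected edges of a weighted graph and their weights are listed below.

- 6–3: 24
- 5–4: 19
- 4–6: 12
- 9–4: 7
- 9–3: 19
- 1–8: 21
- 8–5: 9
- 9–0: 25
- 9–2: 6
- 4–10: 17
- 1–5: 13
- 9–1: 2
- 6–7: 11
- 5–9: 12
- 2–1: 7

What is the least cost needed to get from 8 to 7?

Shortest distances from 8:
8: 0
5: 9  (via 8)
1: 21  (via 8)
9: 21  (via 5)
2: 27  (via 9)
4: 28  (via 5)
3: 40  (via 9)
6: 40  (via 4)
10: 45  (via 4)
0: 46  (via 9)
7: 51  (via 6)
Shortest route: 8–5–4–6–7 = 51.

51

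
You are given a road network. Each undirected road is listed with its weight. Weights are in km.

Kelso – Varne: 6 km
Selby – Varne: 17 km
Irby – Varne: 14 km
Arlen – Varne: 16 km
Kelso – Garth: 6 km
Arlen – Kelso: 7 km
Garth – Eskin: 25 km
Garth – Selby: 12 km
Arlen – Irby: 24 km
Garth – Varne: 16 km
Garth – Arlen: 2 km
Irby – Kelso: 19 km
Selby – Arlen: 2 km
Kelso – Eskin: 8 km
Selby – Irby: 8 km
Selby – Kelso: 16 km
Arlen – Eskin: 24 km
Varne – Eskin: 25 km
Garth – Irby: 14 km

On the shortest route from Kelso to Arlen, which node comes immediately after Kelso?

Candidate routes:
Kelso - Garth - Arlen: 6+2 = 8
Kelso - Arlen: 7 = 7
Cheapest is Kelso - Arlen at 7 km.
So from Kelso the first move is to Arlen.

Arlen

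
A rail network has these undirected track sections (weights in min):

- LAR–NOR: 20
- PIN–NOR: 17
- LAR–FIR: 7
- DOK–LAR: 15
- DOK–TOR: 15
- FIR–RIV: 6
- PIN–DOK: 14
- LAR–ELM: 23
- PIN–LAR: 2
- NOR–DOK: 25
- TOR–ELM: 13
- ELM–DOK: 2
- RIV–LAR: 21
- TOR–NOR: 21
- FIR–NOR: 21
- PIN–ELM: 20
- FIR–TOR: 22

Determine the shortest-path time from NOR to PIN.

Settle nodes by increasing distance from NOR:
NOR: 0
PIN: 17  (via NOR)
Shortest route: NOR–PIN = 17 min.

17 min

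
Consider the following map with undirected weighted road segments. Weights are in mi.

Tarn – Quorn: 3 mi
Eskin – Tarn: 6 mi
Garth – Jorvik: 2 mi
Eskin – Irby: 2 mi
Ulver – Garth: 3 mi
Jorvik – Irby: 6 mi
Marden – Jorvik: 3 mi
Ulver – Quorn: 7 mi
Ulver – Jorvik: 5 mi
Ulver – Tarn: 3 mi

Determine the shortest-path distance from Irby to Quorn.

11 mi

Compare a few routes:
Irby–Jorvik–Ulver–Tarn–Quorn: 6+5+3+3 = 17
Irby–Eskin–Tarn–Quorn: 2+6+3 = 11
The minimum is 11 mi via Irby–Eskin–Tarn–Quorn.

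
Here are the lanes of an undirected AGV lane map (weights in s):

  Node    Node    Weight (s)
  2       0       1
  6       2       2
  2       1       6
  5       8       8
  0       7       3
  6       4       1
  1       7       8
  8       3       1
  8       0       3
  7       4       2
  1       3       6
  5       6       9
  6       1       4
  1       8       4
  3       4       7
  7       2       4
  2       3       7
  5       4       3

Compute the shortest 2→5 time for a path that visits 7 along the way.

9 s

Best 2 to 7: 2–7 costing 4
Best 7 to 5: 7–4–5 costing 5
Total via 7: 4 + 5 = 9 s.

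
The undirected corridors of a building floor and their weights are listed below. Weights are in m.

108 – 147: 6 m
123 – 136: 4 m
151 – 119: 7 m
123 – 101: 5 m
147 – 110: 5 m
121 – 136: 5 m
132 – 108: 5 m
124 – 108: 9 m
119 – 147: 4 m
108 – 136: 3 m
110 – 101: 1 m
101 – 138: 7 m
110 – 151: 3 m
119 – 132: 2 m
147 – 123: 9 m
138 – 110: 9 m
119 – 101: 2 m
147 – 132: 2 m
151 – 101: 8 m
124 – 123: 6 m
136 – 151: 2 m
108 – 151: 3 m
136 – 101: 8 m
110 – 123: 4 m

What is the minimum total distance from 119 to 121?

13 m

Shortest distances from 119:
119: 0
132: 2  (via 119)
101: 2  (via 119)
110: 3  (via 101)
147: 4  (via 119)
151: 6  (via 110)
123: 7  (via 101)
108: 7  (via 132)
136: 8  (via 151)
138: 9  (via 101)
121: 13  (via 136)
Shortest route: 119–101–110–151–136–121 = 13 m.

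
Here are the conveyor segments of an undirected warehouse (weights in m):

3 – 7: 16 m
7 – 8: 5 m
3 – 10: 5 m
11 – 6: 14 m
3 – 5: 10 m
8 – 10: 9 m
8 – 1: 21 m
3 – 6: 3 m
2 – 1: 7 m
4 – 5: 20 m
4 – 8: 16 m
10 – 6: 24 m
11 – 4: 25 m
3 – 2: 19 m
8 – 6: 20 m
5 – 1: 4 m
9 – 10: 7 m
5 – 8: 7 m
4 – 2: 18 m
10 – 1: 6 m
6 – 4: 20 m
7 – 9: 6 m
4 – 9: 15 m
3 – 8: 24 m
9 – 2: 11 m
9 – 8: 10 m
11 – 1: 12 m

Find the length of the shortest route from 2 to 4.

18 m

Enumerating some paths:
2–1–5–4: 7+4+20 = 31
2–9–4: 11+15 = 26
2–4: 18 = 18
Cheapest is 2–4 at 18 m.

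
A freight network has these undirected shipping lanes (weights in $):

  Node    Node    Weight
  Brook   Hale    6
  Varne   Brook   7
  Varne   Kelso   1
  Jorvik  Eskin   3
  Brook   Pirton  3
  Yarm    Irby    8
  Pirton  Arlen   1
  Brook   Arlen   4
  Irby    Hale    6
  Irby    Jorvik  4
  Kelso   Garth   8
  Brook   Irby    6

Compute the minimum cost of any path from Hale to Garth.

Compare a few routes:
Hale - Brook - Varne - Kelso - Garth: 6+7+1+8 = 22
Hale - Irby - Brook - Varne - Kelso - Garth: 6+6+7+1+8 = 28
The minimum is $22 via Hale - Brook - Varne - Kelso - Garth.

$22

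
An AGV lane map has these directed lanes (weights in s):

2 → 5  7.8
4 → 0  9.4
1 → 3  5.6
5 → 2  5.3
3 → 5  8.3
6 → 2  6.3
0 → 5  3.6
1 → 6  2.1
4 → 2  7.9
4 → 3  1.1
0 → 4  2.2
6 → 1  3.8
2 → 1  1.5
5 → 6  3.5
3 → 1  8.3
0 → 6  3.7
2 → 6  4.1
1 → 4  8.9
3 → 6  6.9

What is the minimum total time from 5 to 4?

15.7 s

Running Dijkstra from 5:
5: 0
6: 3.5  (via 5)
2: 5.3  (via 5)
1: 6.8  (via 2)
3: 12.4  (via 1)
4: 15.7  (via 1)
Shortest route: 5 → 2 → 1 → 4 = 15.7 s.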